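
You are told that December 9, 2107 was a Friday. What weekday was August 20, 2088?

Count forward from the earlier date (August 20, 2088) to the later (December 9, 2107):
Day-of-year of August 20, 2088: 233.
Day-of-year of December 9, 2107: 343.
2088 has 366 days, so 366 − 233 = 133 days remain in 2088.
Full years 2089–2106: 15 common + 3 leap = 15×365 + 3×366 = 6573 days.
Total: 133 + 6573 + 343 = 7049 days.
7049 is a multiple of 7, so August 20, 2088 falls on the same weekday: Friday.

Friday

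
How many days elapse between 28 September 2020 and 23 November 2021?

Day-of-year of September 28, 2020: 272.
Day-of-year of November 23, 2021: 327.
2020 has 366 days, so 366 − 272 = 94 days remain in 2020.
Total: 94 + 327 = 421 days.

421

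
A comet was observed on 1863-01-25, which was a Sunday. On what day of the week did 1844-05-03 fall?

Friday

Count forward from the earlier date (May 3, 1844) to the later (January 25, 1863):
From May 3, 1844 to May 3, 1862: 18 years, of which 4 contain a Feb 29 — 14×365 + 4×366 = 6574 days.
May 1862: 31 − 3 = 28 days remain.
Then June (30), July (31), August (31), September (30), October (31), November (30), December (31): 30 + 31 + 31 + 30 + 31 + 30 + 31 = 214 days.
January 1–25, 1863: 25 days.
Residual: 267 days.
Total: 6841 days.
6841 mod 7 = 2, so 2 days before Sunday is Friday.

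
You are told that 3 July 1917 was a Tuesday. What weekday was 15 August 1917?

July 1917: 31 − 3 = 28 days remain.
August 1–15, 1917: 15 days.
Total: 28 + 15 = 43 days.
43 mod 7 = 1, so 1 day after Tuesday is Wednesday.

Wednesday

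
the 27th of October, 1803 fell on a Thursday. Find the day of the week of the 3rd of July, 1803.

Sunday

Count forward from the earlier date (July 3, 1803) to the later (October 27, 1803):
July 1803: 31 − 3 = 28 days remain.
Then August (31), September (30): 31 + 30 = 61 days.
October 1–27, 1803: 27 days.
Total: 28 + 61 + 27 = 116 days.
116 mod 7 = 4, so 4 days before Thursday is Sunday.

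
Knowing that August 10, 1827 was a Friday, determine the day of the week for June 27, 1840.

Saturday

From August 10, 1827 to August 10, 1839: 12 years, of which 3 contain a Feb 29 — 9×365 + 3×366 = 4383 days.
August 1839: 31 − 10 = 21 days remain.
Then 9 full months totalling 274 days.
June 1–27, 1840: 27 days.
Residual: 322 days.
Total: 4705 days.
4705 mod 7 = 1, so 1 day after Friday is Saturday.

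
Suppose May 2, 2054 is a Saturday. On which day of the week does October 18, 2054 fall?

May 2054: 31 − 2 = 29 days remain.
Then June (30), July (31), August (31), September (30): 30 + 31 + 31 + 30 = 122 days.
October 1–18, 2054: 18 days.
Total: 29 + 122 + 18 = 169 days.
169 mod 7 = 1, so 1 day after Saturday is Sunday.

Sunday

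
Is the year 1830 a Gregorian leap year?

No

1830 is not a leap year.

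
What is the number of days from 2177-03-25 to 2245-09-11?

25006

Day-of-year of March 25, 2177: 84.
Day-of-year of September 11, 2245: 254.
2177 has 365 days, so 365 − 84 = 281 days remain in 2177.
Full years 2178–2244: 51 common + 16 leap = 51×365 + 16×366 = 24471 days.
Total: 281 + 24471 + 254 = 25006 days.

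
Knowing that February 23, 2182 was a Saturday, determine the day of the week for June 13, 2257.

From February 23, 2182 to February 23, 2257: 75 years, of which 18 contain a Feb 29 — 57×365 + 18×366 = 27393 days.
(2200 is not a leap year (divisible by 100 but not 400).)
February 2257: 28 − 23 = 5 days remain (2257 is not a leap year, so February has 28 days).
Then March (31), April (30), May (31): 31 + 30 + 31 = 92 days.
June 1–13, 2257: 13 days.
Residual: 110 days.
Total: 27503 days.
27503 is a multiple of 7, so June 13, 2257 falls on the same weekday: Saturday.

Saturday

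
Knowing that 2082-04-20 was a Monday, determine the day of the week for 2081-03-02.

Count forward from the earlier date (March 2, 2081) to the later (April 20, 2082):
March 2081: 31 − 2 = 29 days remain.
Then 12 full months totalling 365 days.
April 1–20, 2082: 20 days.
Total: 29 + 365 + 20 = 414 days.
414 mod 7 = 1, so 1 day before Monday is Sunday.

Sunday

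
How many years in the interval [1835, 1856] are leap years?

6

Years divisible by 4 in [1835, 1856]: 1836, 1840, 1844, 1848, 1852, 1856.
No century exceptions apply. Count: 6.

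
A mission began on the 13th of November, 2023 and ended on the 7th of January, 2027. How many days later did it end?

1151

Day-of-year of November 13, 2023: 317.
Day-of-year of January 7, 2027: 7.
2023 has 365 days, so 365 − 317 = 48 days remain in 2023.
Full years: 2024: 366; 2025: 365; 2026: 365. Sum = 1096.
Total: 48 + 1096 + 7 = 1151 days.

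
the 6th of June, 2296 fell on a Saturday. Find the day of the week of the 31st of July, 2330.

From June 6, 2296 to June 6, 2330: 34 years, of which 7 contain a Feb 29 — 27×365 + 7×366 = 12417 days.
(2300 is not a leap year (divisible by 100 but not 400).)
June 2330: 30 − 6 = 24 days remain.
July 1–31, 2330: 31 days.
Residual: 55 days.
Total: 12472 days.
12472 mod 7 = 5, so 5 days after Saturday is Thursday.

Thursday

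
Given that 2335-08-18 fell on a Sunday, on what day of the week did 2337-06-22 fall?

August 18, 2335 → August 18, 2336: 366 days (2336 is a leap year).
August 2336: 31 − 18 = 13 days remain.
Then 9 full months totalling 273 days.
June 1–22, 2337: 22 days.
Residual: 308 days.
Total: 674 days.
674 mod 7 = 2, so 2 days after Sunday is Tuesday.

Tuesday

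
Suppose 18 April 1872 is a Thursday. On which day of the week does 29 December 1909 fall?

Day-of-year of April 18, 1872: 109.
Day-of-year of December 29, 1909: 363.
1872 has 366 days, so 366 − 109 = 257 days remain in 1872.
Full years 1873–1908: 28 common + 8 leap = 28×365 + 8×366 = 13148 days.
Total: 257 + 13148 + 363 = 13768 days.
13768 mod 7 = 6, so 6 days after Thursday is Wednesday.

Wednesday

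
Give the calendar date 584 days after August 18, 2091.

March 24, 2093

Count 584 days after August 18, 2091:
Day-of-year of August 18, 2091: 230.
Day-of-year of March 24, 2093: 83.
2091 has 365 days, so 365 − 230 = 135 days remain in 2091.
Full years: 2092: 366. Sum = 366.
Total: 135 + 366 + 83 = 584 days.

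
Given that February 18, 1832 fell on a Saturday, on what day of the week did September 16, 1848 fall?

From February 18, 1832 to February 18, 1848: 16 years, of which 4 contain a Feb 29 — 12×365 + 4×366 = 5844 days.
February 1848: 29 − 18 = 11 days remain (1848 is a leap year, so February has 29 days).
Then March (31), April (30), May (31), June (30), July (31), August (31): 31 + 30 + 31 + 30 + 31 + 31 = 184 days.
September 1–16, 1848: 16 days.
Residual: 211 days.
Total: 6055 days.
6055 is a multiple of 7, so September 16, 1848 falls on the same weekday: Saturday.

Saturday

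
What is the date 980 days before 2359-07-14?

2356-11-06

Count 980 days before July 14, 2359:
Day-of-year of November 6, 2356: 311.
Day-of-year of July 14, 2359: 195.
2356 has 366 days, so 366 − 311 = 55 days remain in 2356.
Full years: 2357: 365; 2358: 365. Sum = 730.
Total: 55 + 730 + 195 = 980 days.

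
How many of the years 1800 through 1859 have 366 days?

14

Years divisible by 4: 1800, 1804, …, 1856 — 15 in all.
Of these, 1800 is divisible by 100 but not 400, so not leap.
Leap years: 15 − 1 = 14.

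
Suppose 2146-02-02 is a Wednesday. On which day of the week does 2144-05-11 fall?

Monday

Count forward from the earlier date (May 11, 2144) to the later (February 2, 2146):
Day-of-year of May 11, 2144: 132.
Day-of-year of February 2, 2146: 33.
2144 has 366 days, so 366 − 132 = 234 days remain in 2144.
Full years: 2145: 365. Sum = 365.
Total: 234 + 365 + 33 = 632 days.
632 mod 7 = 2, so 2 days before Wednesday is Monday.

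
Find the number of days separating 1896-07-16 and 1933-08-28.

From July 16, 1896 to July 16, 1933: 37 years, of which 8 contain a Feb 29 — 29×365 + 8×366 = 13513 days.
(1900 is not a leap year (divisible by 100 but not 400).)
July 1933: 31 − 16 = 15 days remain.
August 1–28, 1933: 28 days.
Residual: 43 days.
Total: 13556 days.

13556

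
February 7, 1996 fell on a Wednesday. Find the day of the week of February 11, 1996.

Within February 1996: 11 − 7 = 4 days.
4 mod 7 = 4, so 4 days after Wednesday is Sunday.

Sunday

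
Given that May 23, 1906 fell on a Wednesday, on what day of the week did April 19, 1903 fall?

Count forward from the earlier date (April 19, 1903) to the later (May 23, 1906):
April 19, 1903 → April 19, 1904: 366 days (1904 is a leap year).
April 19, 1904 → April 19, 1905: 365 days.
April 19, 1905 → April 19, 1906: 365 days.
April 1906: 30 − 19 = 11 days remain.
May 1–23, 1906: 23 days.
Residual: 34 days.
Total: 1130 days.
1130 mod 7 = 3, so 3 days before Wednesday is Sunday.

Sunday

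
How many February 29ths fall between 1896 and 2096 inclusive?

Years divisible by 4: 1896, 1900, …, 2096 — 51 in all.
Of these, 1900 is divisible by 100 but not 400, so not leap.
2000 is divisible by 400, so still leap.
Leap years: 51 − 1 = 50.

50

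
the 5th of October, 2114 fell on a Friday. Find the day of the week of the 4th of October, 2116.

Sunday

October 5, 2114 → October 5, 2115: 365 days.
October 2115: 31 − 5 = 26 days remain.
Then 11 full months totalling 335 days.
October 1–4, 2116: 4 days.
Residual: 365 days.
Total: 730 days.
730 mod 7 = 2, so 2 days after Friday is Sunday.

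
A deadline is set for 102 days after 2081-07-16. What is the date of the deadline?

2081-10-26

Count 102 days after July 16, 2081:
July 2081: 31 − 16 = 15 days remain.
Then August (31), September (30): 31 + 30 = 61 days.
October 1–26, 2081: 26 days.
Total: 15 + 61 + 26 = 102 days.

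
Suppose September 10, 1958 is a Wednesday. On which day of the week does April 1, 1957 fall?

Monday

Count forward from the earlier date (April 1, 1957) to the later (September 10, 1958):
April 1957: 30 − 1 = 29 days remain.
Then 16 full months totalling 488 days.
September 1–10, 1958: 10 days.
Total: 29 + 488 + 10 = 527 days.
527 mod 7 = 2, so 2 days before Wednesday is Monday.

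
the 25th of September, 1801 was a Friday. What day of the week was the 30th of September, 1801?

Wednesday

Within September 1801: 30 − 25 = 5 days.
5 mod 7 = 5, so 5 days after Friday is Wednesday.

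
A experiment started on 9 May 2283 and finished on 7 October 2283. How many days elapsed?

151

May 2283: 31 − 9 = 22 days remain.
Then June (30), July (31), August (31), September (30): 30 + 31 + 31 + 30 = 122 days.
October 1–7, 2283: 7 days.
Total: 22 + 122 + 7 = 151 days.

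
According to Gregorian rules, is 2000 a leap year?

2000 is a leap year (divisible by 400).

Yes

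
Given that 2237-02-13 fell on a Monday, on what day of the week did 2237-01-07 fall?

Count forward from the earlier date (January 7, 2237) to the later (February 13, 2237):
January 2237: 31 − 7 = 24 days remain.
February 1–13, 2237: 13 days (2237 is not a leap year).
Total: 24 + 13 = 37 days.
37 mod 7 = 2, so 2 days before Monday is Saturday.

Saturday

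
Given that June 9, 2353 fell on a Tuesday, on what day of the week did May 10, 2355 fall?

June 2353: 30 − 9 = 21 days remain.
Then 22 full months totalling 669 days.
May 1–10, 2355: 10 days.
Total: 21 + 669 + 10 = 700 days.
700 is a multiple of 7, so May 10, 2355 falls on the same weekday: Tuesday.

Tuesday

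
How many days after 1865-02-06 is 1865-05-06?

February 1865: 28 − 6 = 22 days remain (1865 is not a leap year, so February has 28 days).
Then March (31), April (30): 31 + 30 = 61 days.
May 1–6, 1865: 6 days.
Total: 22 + 61 + 6 = 89 days.

89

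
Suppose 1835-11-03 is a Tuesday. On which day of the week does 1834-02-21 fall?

Friday

Count forward from the earlier date (February 21, 1834) to the later (November 3, 1835):
Day-of-year of February 21, 1834: 52.
Day-of-year of November 3, 1835: 307.
1834 has 365 days, so 365 − 52 = 313 days remain in 1834.
Total: 313 + 307 = 620 days.
620 mod 7 = 4, so 4 days before Tuesday is Friday.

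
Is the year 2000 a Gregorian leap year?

Yes

2000 is a leap year (divisible by 400).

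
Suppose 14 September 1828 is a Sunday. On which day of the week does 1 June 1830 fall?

Day-of-year of September 14, 1828: 258.
Day-of-year of June 1, 1830: 152.
1828 has 366 days, so 366 − 258 = 108 days remain in 1828.
Full years: 1829: 365. Sum = 365.
Total: 108 + 365 + 152 = 625 days.
625 mod 7 = 2, so 2 days after Sunday is Tuesday.

Tuesday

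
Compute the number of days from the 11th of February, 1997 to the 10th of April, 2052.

Day-of-year of February 11, 1997: 42.
Day-of-year of April 10, 2052: 101.
1997 has 365 days, so 365 − 42 = 323 days remain in 1997.
Full years 1998–2051: 41 common + 13 leap = 41×365 + 13×366 = 19723 days.
Total: 323 + 19723 + 101 = 20147 days.

20147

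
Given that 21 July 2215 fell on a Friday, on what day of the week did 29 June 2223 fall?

From July 21, 2215 to July 21, 2222: 7 years, of which 2 contain a Feb 29 — 5×365 + 2×366 = 2557 days.
July 2222: 31 − 21 = 10 days remain.
Then 10 full months totalling 304 days.
June 1–29, 2223: 29 days.
Residual: 343 days.
Total: 2900 days.
2900 mod 7 = 2, so 2 days after Friday is Sunday.

Sunday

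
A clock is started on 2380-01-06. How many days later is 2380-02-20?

January 2380: 31 − 6 = 25 days remain.
February 1–20, 2380: 20 days (2380 is a leap year).
Total: 25 + 20 = 45 days.

45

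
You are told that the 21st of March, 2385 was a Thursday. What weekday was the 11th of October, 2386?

March 21, 2385 → March 21, 2386: 365 days.
March 2386: 31 − 21 = 10 days remain.
Then April (30), May (31), June (30), July (31), August (31), September (30): 30 + 31 + 30 + 31 + 31 + 30 = 183 days.
October 1–11, 2386: 11 days.
Residual: 204 days.
Total: 569 days.
569 mod 7 = 2, so 2 days after Thursday is Saturday.

Saturday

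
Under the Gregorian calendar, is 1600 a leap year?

1600 is a leap year (divisible by 400).

Yes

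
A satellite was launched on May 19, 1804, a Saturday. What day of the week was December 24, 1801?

Count forward from the earlier date (December 24, 1801) to the later (May 19, 1804):
Day-of-year of December 24, 1801: 358.
Day-of-year of May 19, 1804: 140.
1801 has 365 days, so 365 − 358 = 7 days remain in 1801.
Full years: 1802: 365; 1803: 365. Sum = 730.
Total: 7 + 730 + 140 = 877 days.
877 mod 7 = 2, so 2 days before Saturday is Thursday.

Thursday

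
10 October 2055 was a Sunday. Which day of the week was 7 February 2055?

Count forward from the earlier date (February 7, 2055) to the later (October 10, 2055):
February 2055: 28 − 7 = 21 days remain (2055 is not a leap year, so February has 28 days).
Then March (31), April (30), May (31), June (30), July (31), August (31), September (30): 31 + 30 + 31 + 30 + 31 + 31 + 30 = 214 days.
October 1–10, 2055: 10 days.
Total: 21 + 214 + 10 = 245 days.
245 is a multiple of 7, so 7 February 2055 falls on the same weekday: Sunday.

Sunday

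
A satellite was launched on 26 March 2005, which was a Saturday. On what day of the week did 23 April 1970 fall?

Count forward from the earlier date (April 23, 1970) to the later (March 26, 2005):
From April 23, 1970 to April 23, 2004: 34 years, of which 9 contain a Feb 29 — 25×365 + 9×366 = 12419 days.
(2000 is a leap year (divisible by 400).)
April 2004: 30 − 23 = 7 days remain.
Then 10 full months totalling 304 days.
March 1–26, 2005: 26 days.
Residual: 337 days.
Total: 12756 days.
12756 mod 7 = 2, so 2 days before Saturday is Thursday.

Thursday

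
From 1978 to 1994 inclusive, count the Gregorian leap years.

4

Years divisible by 4 in [1978, 1994]: 1980, 1984, 1988, 1992.
No century exceptions apply. Count: 4.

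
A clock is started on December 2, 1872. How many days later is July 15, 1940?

Day-of-year of December 2, 1872: 337.
Day-of-year of July 15, 1940: 197.
1872 has 366 days, so 366 − 337 = 29 days remain in 1872.
Full years 1873–1939: 52 common + 15 leap = 52×365 + 15×366 = 24470 days.
Total: 29 + 24470 + 197 = 24696 days.

24696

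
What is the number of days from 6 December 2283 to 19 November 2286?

December 6, 2283 → December 6, 2284: 366 days (2284 is a leap year).
December 6, 2284 → December 6, 2285: 365 days.
December 2285: 31 − 6 = 25 days remain.
Then 10 full months totalling 304 days.
November 1–19, 2286: 19 days.
Residual: 348 days.
Total: 1079 days.

1079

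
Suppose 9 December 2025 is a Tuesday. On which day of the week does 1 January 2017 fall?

Sunday

Count forward from the earlier date (January 1, 2017) to the later (December 9, 2025):
Day-of-year of January 1, 2017: 1.
Day-of-year of December 9, 2025: 343.
2017 has 365 days, so 365 − 1 = 364 days remain in 2017.
Full years 2018–2024: 5 common + 2 leap = 5×365 + 2×366 = 2557 days.
Total: 364 + 2557 + 343 = 3264 days.
3264 mod 7 = 2, so 2 days before Tuesday is Sunday.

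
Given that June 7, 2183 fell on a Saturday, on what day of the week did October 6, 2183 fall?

June 2183: 30 − 7 = 23 days remain.
Then July (31), August (31), September (30): 31 + 31 + 30 = 92 days.
October 1–6, 2183: 6 days.
Total: 23 + 92 + 6 = 121 days.
121 mod 7 = 2, so 2 days after Saturday is Monday.

Monday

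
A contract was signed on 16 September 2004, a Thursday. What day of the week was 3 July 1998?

Friday

Count forward from the earlier date (July 3, 1998) to the later (September 16, 2004):
Day-of-year of July 3, 1998: 184.
Day-of-year of September 16, 2004: 260.
1998 has 365 days, so 365 − 184 = 181 days remain in 1998.
Full years: 1999: 365; 2000: 366; 2001: 365; 2002: 365; 2003: 365. Sum = 1826.
Total: 181 + 1826 + 260 = 2267 days.
2267 mod 7 = 6, so 6 days before Thursday is Friday.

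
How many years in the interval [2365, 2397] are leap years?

Years divisible by 4 in [2365, 2397]: 2368, 2372, 2376, 2380, 2384, 2388, 2392, 2396.
No century exceptions apply. Count: 8.

8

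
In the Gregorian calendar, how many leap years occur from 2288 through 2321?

Years divisible by 4 in [2288, 2321]: 2288, 2292, 2296, 2300, 2304, 2308, 2312, 2316, 2320.
Of these, 2300 is divisible by 100 but not 400, so not leap.
Leap years: 9 − 1 = 8.

8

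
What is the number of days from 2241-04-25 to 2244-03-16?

1056

April 25, 2241 → April 25, 2242: 365 days.
April 25, 2242 → April 25, 2243: 365 days.
April 2243: 30 − 25 = 5 days remain.
Then 10 full months totalling 305 days.
March 1–16, 2244: 16 days.
Residual: 326 days.
Total: 1056 days.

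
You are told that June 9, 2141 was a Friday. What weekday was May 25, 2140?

Wednesday

Count forward from the earlier date (May 25, 2140) to the later (June 9, 2141):
May 25, 2140 → May 25, 2141: 365 days.
May 2141: 31 − 25 = 6 days remain.
June 1–9, 2141: 9 days.
Residual: 15 days.
Total: 380 days.
380 mod 7 = 2, so 2 days before Friday is Wednesday.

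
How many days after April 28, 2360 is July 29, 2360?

April 2360: 30 − 28 = 2 days remain.
Then May (31), June (30): 31 + 30 = 61 days.
July 1–29, 2360: 29 days.
Total: 2 + 61 + 29 = 92 days.

92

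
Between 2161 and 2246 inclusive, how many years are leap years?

Years divisible by 4: 2164, 2168, …, 2244 — 21 in all.
Of these, 2200 is divisible by 100 but not 400, so not leap.
Leap years: 21 − 1 = 20.

20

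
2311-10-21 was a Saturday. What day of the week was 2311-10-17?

Count forward from the earlier date (October 17, 2311) to the later (October 21, 2311):
Within October 2311: 21 − 17 = 4 days.
4 mod 7 = 4, so 4 days before Saturday is Tuesday.

Tuesday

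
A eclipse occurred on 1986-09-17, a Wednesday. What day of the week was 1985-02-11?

Count forward from the earlier date (February 11, 1985) to the later (September 17, 1986):
February 11, 1985 → February 11, 1986: 365 days.
February 1986: 28 − 11 = 17 days remain (1986 is not a leap year, so February has 28 days).
Then March (31), April (30), May (31), June (30), July (31), August (31): 31 + 30 + 31 + 30 + 31 + 31 = 184 days.
September 1–17, 1986: 17 days.
Residual: 218 days.
Total: 583 days.
583 mod 7 = 2, so 2 days before Wednesday is Monday.

Monday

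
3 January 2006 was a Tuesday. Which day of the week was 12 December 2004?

Sunday

Count forward from the earlier date (December 12, 2004) to the later (January 3, 2006):
December 12, 2004 → December 12, 2005: 365 days.
December 2005: 31 − 12 = 19 days remain.
January 1–3, 2006: 3 days.
Residual: 22 days.
Total: 387 days.
387 mod 7 = 2, so 2 days before Tuesday is Sunday.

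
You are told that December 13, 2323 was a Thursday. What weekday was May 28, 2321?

Saturday

Count forward from the earlier date (May 28, 2321) to the later (December 13, 2323):
May 2321: 31 − 28 = 3 days remain.
Then 30 full months totalling 913 days.
December 1–13, 2323: 13 days.
Total: 3 + 913 + 13 = 929 days.
929 mod 7 = 5, so 5 days before Thursday is Saturday.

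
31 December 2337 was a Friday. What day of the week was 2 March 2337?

Count forward from the earlier date (March 2, 2337) to the later (December 31, 2337):
March 2337: 31 − 2 = 29 days remain.
Then April (30), May (31), June (30), July (31), August (31), September (30), October (31), November (30): 30 + 31 + 30 + 31 + 31 + 30 + 31 + 30 = 244 days.
December 1–31, 2337: 31 days.
Total: 29 + 244 + 31 = 304 days.
304 mod 7 = 3, so 3 days before Friday is Tuesday.

Tuesday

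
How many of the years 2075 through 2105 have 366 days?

7

Years divisible by 4 in [2075, 2105]: 2076, 2080, 2084, 2088, 2092, 2096, 2100, 2104.
Of these, 2100 is divisible by 100 but not 400, so not leap.
Leap years: 8 − 1 = 7.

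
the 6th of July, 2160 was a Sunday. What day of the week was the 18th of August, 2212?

From July 6, 2160 to July 6, 2212: 52 years, of which 12 contain a Feb 29 — 40×365 + 12×366 = 18992 days.
(2200 is not a leap year (divisible by 100 but not 400).)
July 2212: 31 − 6 = 25 days remain.
August 1–18, 2212: 18 days.
Residual: 43 days.
Total: 19035 days.
19035 mod 7 = 2, so 2 days after Sunday is Tuesday.

Tuesday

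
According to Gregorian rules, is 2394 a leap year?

2394 is not a leap year.

No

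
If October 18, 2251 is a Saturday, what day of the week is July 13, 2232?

Friday

Count forward from the earlier date (July 13, 2232) to the later (October 18, 2251):
Day-of-year of July 13, 2232: 195.
Day-of-year of October 18, 2251: 291.
2232 has 366 days, so 366 − 195 = 171 days remain in 2232.
Full years 2233–2250: 14 common + 4 leap = 14×365 + 4×366 = 6574 days.
Total: 171 + 6574 + 291 = 7036 days.
7036 mod 7 = 1, so 1 day before Saturday is Friday.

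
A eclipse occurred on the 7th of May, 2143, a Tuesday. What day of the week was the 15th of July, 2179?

Day-of-year of May 7, 2143: 127.
Day-of-year of July 15, 2179: 196.
2143 has 365 days, so 365 − 127 = 238 days remain in 2143.
Full years 2144–2178: 26 common + 9 leap = 26×365 + 9×366 = 12784 days.
Total: 238 + 12784 + 196 = 13218 days.
13218 mod 7 = 2, so 2 days after Tuesday is Thursday.

Thursday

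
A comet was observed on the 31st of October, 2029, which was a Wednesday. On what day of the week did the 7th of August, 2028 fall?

Monday

Count forward from the earlier date (August 7, 2028) to the later (October 31, 2029):
August 2028: 31 − 7 = 24 days remain.
Then 13 full months totalling 395 days.
October 1–31, 2029: 31 days.
Total: 24 + 395 + 31 = 450 days.
450 mod 7 = 2, so 2 days before Wednesday is Monday.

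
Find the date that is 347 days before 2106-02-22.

2105-03-12

Count 347 days before February 22, 2106:
March 2105: 31 − 12 = 19 days remain.
Then 10 full months totalling 306 days.
February 1–22, 2106: 22 days (2106 is not a leap year).
Total: 19 + 306 + 22 = 347 days.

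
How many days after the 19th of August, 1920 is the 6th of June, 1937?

From August 19, 1920 to August 19, 1936: 16 years, of which 4 contain a Feb 29 — 12×365 + 4×366 = 5844 days.
August 1936: 31 − 19 = 12 days remain.
Then 9 full months totalling 273 days.
June 1–6, 1937: 6 days.
Residual: 291 days.
Total: 6135 days.

6135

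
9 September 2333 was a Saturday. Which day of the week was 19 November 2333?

Sunday

September 2333: 30 − 9 = 21 days remain.
Then October (31): 31 days.
November 1–19, 2333: 19 days.
Total: 21 + 31 + 19 = 71 days.
71 mod 7 = 1, so 1 day after Saturday is Sunday.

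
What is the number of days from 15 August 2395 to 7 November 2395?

August 2395: 31 − 15 = 16 days remain.
Then September (30), October (31): 30 + 31 = 61 days.
November 1–7, 2395: 7 days.
Total: 16 + 61 + 7 = 84 days.

84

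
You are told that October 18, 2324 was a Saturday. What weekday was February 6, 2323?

Tuesday

Count forward from the earlier date (February 6, 2323) to the later (October 18, 2324):
February 2323: 28 − 6 = 22 days remain (2323 is not a leap year, so February has 28 days).
Then 19 full months totalling 580 days.
October 1–18, 2324: 18 days.
Total: 22 + 580 + 18 = 620 days.
620 mod 7 = 4, so 4 days before Saturday is Tuesday.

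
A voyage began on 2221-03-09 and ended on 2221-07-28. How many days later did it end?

March 2221: 31 − 9 = 22 days remain.
Then April (30), May (31), June (30): 30 + 31 + 30 = 91 days.
July 1–28, 2221: 28 days.
Total: 22 + 91 + 28 = 141 days.

141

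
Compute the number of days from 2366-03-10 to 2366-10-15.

219

March 2366: 31 − 10 = 21 days remain.
Then April (30), May (31), June (30), July (31), August (31), September (30): 30 + 31 + 30 + 31 + 31 + 30 = 183 days.
October 1–15, 2366: 15 days.
Total: 21 + 183 + 15 = 219 days.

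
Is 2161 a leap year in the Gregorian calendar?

No

2161 is not a leap year.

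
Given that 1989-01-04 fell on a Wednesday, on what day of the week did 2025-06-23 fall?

Monday

Day-of-year of January 4, 1989: 4.
Day-of-year of June 23, 2025: 174.
1989 has 365 days, so 365 − 4 = 361 days remain in 1989.
Full years 1990–2024: 26 common + 9 leap = 26×365 + 9×366 = 12784 days.
Total: 361 + 12784 + 174 = 13319 days.
13319 mod 7 = 5, so 5 days after Wednesday is Monday.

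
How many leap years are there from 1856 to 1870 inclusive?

4

Years divisible by 4 in [1856, 1870]: 1856, 1860, 1864, 1868.
No century exceptions apply. Count: 4.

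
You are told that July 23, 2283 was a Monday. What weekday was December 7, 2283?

July 2283: 31 − 23 = 8 days remain.
Then August (31), September (30), October (31), November (30): 31 + 30 + 31 + 30 = 122 days.
December 1–7, 2283: 7 days.
Total: 8 + 122 + 7 = 137 days.
137 mod 7 = 4, so 4 days after Monday is Friday.

Friday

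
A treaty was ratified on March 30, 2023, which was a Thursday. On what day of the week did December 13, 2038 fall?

Monday

From March 30, 2023 to March 30, 2038: 15 years, of which 4 contain a Feb 29 — 11×365 + 4×366 = 5479 days.
March 2038: 31 − 30 = 1 day remains.
Then April (30), May (31), June (30), July (31), August (31), September (30), October (31), November (30): 30 + 31 + 30 + 31 + 31 + 30 + 31 + 30 = 244 days.
December 1–13, 2038: 13 days.
Residual: 258 days.
Total: 5737 days.
5737 mod 7 = 4, so 4 days after Thursday is Monday.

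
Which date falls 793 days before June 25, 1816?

April 24, 1814

Count 793 days before June 25, 1816:
April 24, 1814 → April 24, 1815: 365 days.
April 24, 1815 → April 24, 1816: 366 days (1816 is a leap year).
April 1816: 30 − 24 = 6 days remain.
Then May (31): 31 days.
June 1–25, 1816: 25 days.
Residual: 62 days.
Total: 793 days.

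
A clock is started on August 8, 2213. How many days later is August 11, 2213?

Within August 2213: 11 − 8 = 3 days.

3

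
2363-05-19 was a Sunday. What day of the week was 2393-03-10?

Wednesday

From May 19, 2363 to May 19, 2392: 29 years, of which 8 contain a Feb 29 — 21×365 + 8×366 = 10593 days.
May 2392: 31 − 19 = 12 days remain.
Then 9 full months totalling 273 days.
March 1–10, 2393: 10 days.
Residual: 295 days.
Total: 10888 days.
10888 mod 7 = 3, so 3 days after Sunday is Wednesday.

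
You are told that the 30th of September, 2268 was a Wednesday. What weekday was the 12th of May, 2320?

Day-of-year of September 30, 2268: 274.
Day-of-year of May 12, 2320: 133.
2268 has 366 days, so 366 − 274 = 92 days remain in 2268.
Full years 2269–2319: 40 common + 11 leap = 40×365 + 11×366 = 18626 days.
Total: 92 + 18626 + 133 = 18851 days.
18851 is a multiple of 7, so the 12th of May, 2320 falls on the same weekday: Wednesday.

Wednesday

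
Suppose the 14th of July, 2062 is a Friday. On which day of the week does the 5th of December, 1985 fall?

Count forward from the earlier date (December 5, 1985) to the later (July 14, 2062):
From December 5, 1985 to December 5, 2061: 76 years, of which 19 contain a Feb 29 — 57×365 + 19×366 = 27759 days.
(2000 is a leap year (divisible by 400).)
December 2061: 31 − 5 = 26 days remain.
Then January (31), February 2062 (28), March (31), April (30), May (31), June (30): 31 + 28 + 31 + 30 + 31 + 30 = 181 days.
July 1–14, 2062: 14 days.
Residual: 221 days.
Total: 27980 days.
27980 mod 7 = 1, so 1 day before Friday is Thursday.

Thursday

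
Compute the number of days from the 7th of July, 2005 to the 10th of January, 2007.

July 7, 2005 → July 7, 2006: 365 days.
July 2006: 31 − 7 = 24 days remain.
Then August (31), September (30), October (31), November (30), December (31): 31 + 30 + 31 + 30 + 31 = 153 days.
January 1–10, 2007: 10 days.
Residual: 187 days.
Total: 552 days.

552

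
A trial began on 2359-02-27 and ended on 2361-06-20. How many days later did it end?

February 27, 2359 → February 27, 2360: 365 days.
February 27, 2360 → February 27, 2361: 366 days (2360 is a leap year).
February 2361: 28 − 27 = 1 day remains (2361 is not a leap year, so February has 28 days).
Then March (31), April (30), May (31): 31 + 30 + 31 = 92 days.
June 1–20, 2361: 20 days.
Residual: 113 days.
Total: 844 days.

844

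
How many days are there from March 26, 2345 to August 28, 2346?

Day-of-year of March 26, 2345: 85.
Day-of-year of August 28, 2346: 240.
2345 has 365 days, so 365 − 85 = 280 days remain in 2345.
Total: 280 + 240 = 520 days.

520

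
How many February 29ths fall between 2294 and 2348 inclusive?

Years divisible by 4: 2296, 2300, …, 2348 — 14 in all.
Of these, 2300 is divisible by 100 but not 400, so not leap.
Leap years: 14 − 1 = 13.

13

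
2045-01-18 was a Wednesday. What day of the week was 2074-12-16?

Sunday

Day-of-year of January 18, 2045: 18.
Day-of-year of December 16, 2074: 350.
2045 has 365 days, so 365 − 18 = 347 days remain in 2045.
Full years 2046–2073: 21 common + 7 leap = 21×365 + 7×366 = 10227 days.
Total: 347 + 10227 + 350 = 10924 days.
10924 mod 7 = 4, so 4 days after Wednesday is Sunday.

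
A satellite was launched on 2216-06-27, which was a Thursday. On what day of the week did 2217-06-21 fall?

Saturday

June 2216: 30 − 27 = 3 days remain.
Then 11 full months totalling 335 days.
June 1–21, 2217: 21 days.
Residual: 359 days.
Total: 359 days.
359 mod 7 = 2, so 2 days after Thursday is Saturday.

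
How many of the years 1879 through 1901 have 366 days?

Years divisible by 4 in [1879, 1901]: 1880, 1884, 1888, 1892, 1896, 1900.
Of these, 1900 is divisible by 100 but not 400, so not leap.
Leap years: 6 − 1 = 5.

5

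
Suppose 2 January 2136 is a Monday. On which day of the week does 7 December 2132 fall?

Sunday

Count forward from the earlier date (December 7, 2132) to the later (January 2, 2136):
December 7, 2132 → December 7, 2133: 365 days.
December 7, 2133 → December 7, 2134: 365 days.
December 7, 2134 → December 7, 2135: 365 days.
December 2135: 31 − 7 = 24 days remain.
January 1–2, 2136: 2 days.
Residual: 26 days.
Total: 1121 days.
1121 mod 7 = 1, so 1 day before Monday is Sunday.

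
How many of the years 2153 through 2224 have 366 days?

17

Years divisible by 4: 2156, 2160, …, 2224 — 18 in all.
Of these, 2200 is divisible by 100 but not 400, so not leap.
Leap years: 18 − 1 = 17.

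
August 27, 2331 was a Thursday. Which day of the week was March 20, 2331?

Friday

Count forward from the earlier date (March 20, 2331) to the later (August 27, 2331):
March 2331: 31 − 20 = 11 days remain.
Then April (30), May (31), June (30), July (31): 30 + 31 + 30 + 31 = 122 days.
August 1–27, 2331: 27 days.
Total: 11 + 122 + 27 = 160 days.
160 mod 7 = 6, so 6 days before Thursday is Friday.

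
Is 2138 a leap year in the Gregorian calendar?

2138 is not a leap year.

No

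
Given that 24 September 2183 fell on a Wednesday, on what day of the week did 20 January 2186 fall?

September 24, 2183 → September 24, 2184: 366 days (2184 is a leap year).
September 24, 2184 → September 24, 2185: 365 days.
September 2185: 30 − 24 = 6 days remain.
Then October (31), November (30), December (31): 31 + 30 + 31 = 92 days.
January 1–20, 2186: 20 days.
Residual: 118 days.
Total: 849 days.
849 mod 7 = 2, so 2 days after Wednesday is Friday.

Friday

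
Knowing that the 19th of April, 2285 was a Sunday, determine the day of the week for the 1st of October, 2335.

Day-of-year of April 19, 2285: 109.
Day-of-year of October 1, 2335: 274.
2285 has 365 days, so 365 − 109 = 256 days remain in 2285.
Full years 2286–2334: 38 common + 11 leap = 38×365 + 11×366 = 17896 days.
Total: 256 + 17896 + 274 = 18426 days.
18426 mod 7 = 2, so 2 days after Sunday is Tuesday.

Tuesday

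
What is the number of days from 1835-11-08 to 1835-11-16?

Within November 1835: 16 − 8 = 8 days.

8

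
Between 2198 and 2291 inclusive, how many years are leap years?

Years divisible by 4: 2200, 2204, …, 2288 — 23 in all.
Of these, 2200 is divisible by 100 but not 400, so not leap.
Leap years: 23 − 1 = 22.

22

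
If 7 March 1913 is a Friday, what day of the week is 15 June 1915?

March 7, 1913 → March 7, 1914: 365 days.
March 7, 1914 → March 7, 1915: 365 days.
March 1915: 31 − 7 = 24 days remain.
Then April (30), May (31): 30 + 31 = 61 days.
June 1–15, 1915: 15 days.
Residual: 100 days.
Total: 830 days.
830 mod 7 = 4, so 4 days after Friday is Tuesday.

Tuesday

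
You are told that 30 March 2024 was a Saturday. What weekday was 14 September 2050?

Wednesday

From March 30, 2024 to March 30, 2050: 26 years, of which 6 contain a Feb 29 — 20×365 + 6×366 = 9496 days.
March 2050: 31 − 30 = 1 day remains.
Then April (30), May (31), June (30), July (31), August (31): 30 + 31 + 30 + 31 + 31 = 153 days.
September 1–14, 2050: 14 days.
Residual: 168 days.
Total: 9664 days.
9664 mod 7 = 4, so 4 days after Saturday is Wednesday.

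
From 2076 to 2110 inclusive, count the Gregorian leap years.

Years divisible by 4 in [2076, 2110]: 2076, 2080, 2084, 2088, 2092, 2096, 2100, 2104, 2108.
Of these, 2100 is divisible by 100 but not 400, so not leap.
Leap years: 9 − 1 = 8.

8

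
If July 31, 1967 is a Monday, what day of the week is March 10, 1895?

Count forward from the earlier date (March 10, 1895) to the later (July 31, 1967):
Day-of-year of March 10, 1895: 69.
Day-of-year of July 31, 1967: 212.
1895 has 365 days, so 365 − 69 = 296 days remain in 1895.
Full years 1896–1966: 54 common + 17 leap = 54×365 + 17×366 = 25932 days.
Total: 296 + 25932 + 212 = 26440 days.
26440 mod 7 = 1, so 1 day before Monday is Sunday.

Sunday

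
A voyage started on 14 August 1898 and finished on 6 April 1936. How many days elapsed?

Day-of-year of August 14, 1898: 226.
Day-of-year of April 6, 1936: 97.
1898 has 365 days, so 365 − 226 = 139 days remain in 1898.
Full years 1899–1935: 29 common + 8 leap = 29×365 + 8×366 = 13513 days.
Total: 139 + 13513 + 97 = 13749 days.

13749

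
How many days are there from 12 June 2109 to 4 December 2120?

Day-of-year of June 12, 2109: 163.
Day-of-year of December 4, 2120: 339.
2109 has 365 days, so 365 − 163 = 202 days remain in 2109.
Full years 2110–2119: 8 common + 2 leap = 8×365 + 2×366 = 3652 days.
Total: 202 + 3652 + 339 = 4193 days.

4193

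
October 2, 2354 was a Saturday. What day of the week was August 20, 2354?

Friday

Count forward from the earlier date (August 20, 2354) to the later (October 2, 2354):
August 2354: 31 − 20 = 11 days remain.
Then September (30): 30 days.
October 1–2, 2354: 2 days.
Total: 11 + 30 + 2 = 43 days.
43 mod 7 = 1, so 1 day before Saturday is Friday.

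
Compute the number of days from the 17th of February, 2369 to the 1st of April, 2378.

3330

Day-of-year of February 17, 2369: 48.
Day-of-year of April 1, 2378: 91.
2369 has 365 days, so 365 − 48 = 317 days remain in 2369.
Full years 2370–2377: 6 common + 2 leap = 6×365 + 2×366 = 2922 days.
Total: 317 + 2922 + 91 = 3330 days.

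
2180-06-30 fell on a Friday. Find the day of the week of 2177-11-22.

Saturday

Count forward from the earlier date (November 22, 2177) to the later (June 30, 2180):
November 22, 2177 → November 22, 2178: 365 days.
November 22, 2178 → November 22, 2179: 365 days.
November 2179: 30 − 22 = 8 days remain.
Then December (31), January (31), February 2180 (29), March (31), April (30), May (31): 31 + 31 + 29 + 31 + 30 + 31 = 183 days.
June 1–30, 2180: 30 days.
Residual: 221 days.
Total: 951 days.
951 mod 7 = 6, so 6 days before Friday is Saturday.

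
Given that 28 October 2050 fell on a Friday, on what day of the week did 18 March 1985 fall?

Monday

Count forward from the earlier date (March 18, 1985) to the later (October 28, 2050):
Day-of-year of March 18, 1985: 77.
Day-of-year of October 28, 2050: 301.
1985 has 365 days, so 365 − 77 = 288 days remain in 1985.
Full years 1986–2049: 48 common + 16 leap = 48×365 + 16×366 = 23376 days.
Total: 288 + 23376 + 301 = 23965 days.
23965 mod 7 = 4, so 4 days before Friday is Monday.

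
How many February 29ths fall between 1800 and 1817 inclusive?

4

Years divisible by 4 in [1800, 1817]: 1800, 1804, 1808, 1812, 1816.
Of these, 1800 is divisible by 100 but not 400, so not leap.
Leap years: 5 − 1 = 4.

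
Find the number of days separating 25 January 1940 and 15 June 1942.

872

Day-of-year of January 25, 1940: 25.
Day-of-year of June 15, 1942: 166.
1940 has 366 days, so 366 − 25 = 341 days remain in 1940.
Full years: 1941: 365. Sum = 365.
Total: 341 + 365 + 166 = 872 days.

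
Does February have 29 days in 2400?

2400 is a leap year (divisible by 400).

Yes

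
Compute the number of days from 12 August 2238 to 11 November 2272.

Day-of-year of August 12, 2238: 224.
Day-of-year of November 11, 2272: 316.
2238 has 365 days, so 365 − 224 = 141 days remain in 2238.
Full years 2239–2271: 25 common + 8 leap = 25×365 + 8×366 = 12053 days.
Total: 141 + 12053 + 316 = 12510 days.

12510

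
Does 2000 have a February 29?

Yes

2000 is a leap year (divisible by 400).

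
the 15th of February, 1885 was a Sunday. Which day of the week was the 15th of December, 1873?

Monday

Count forward from the earlier date (December 15, 1873) to the later (February 15, 1885):
From December 15, 1873 to December 15, 1884: 11 years, of which 3 contain a Feb 29 — 8×365 + 3×366 = 4018 days.
December 1884: 31 − 15 = 16 days remain.
Then January (31): 31 days.
February 1–15, 1885: 15 days (1885 is not a leap year).
Residual: 62 days.
Total: 4080 days.
4080 mod 7 = 6, so 6 days before Sunday is Monday.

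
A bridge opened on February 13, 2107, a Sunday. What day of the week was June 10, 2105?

Count forward from the earlier date (June 10, 2105) to the later (February 13, 2107):
June 2105: 30 − 10 = 20 days remain.
Then 19 full months totalling 580 days.
February 1–13, 2107: 13 days (2107 is not a leap year).
Total: 20 + 580 + 13 = 613 days.
613 mod 7 = 4, so 4 days before Sunday is Wednesday.

Wednesday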